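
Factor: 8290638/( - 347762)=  - 3^2*41^( - 1 )*311^1*1481^1*4241^ (-1) = -4145319/173881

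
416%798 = 416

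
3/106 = 3/106 = 0.03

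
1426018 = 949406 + 476612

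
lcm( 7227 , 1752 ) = 57816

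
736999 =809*911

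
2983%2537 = 446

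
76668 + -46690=29978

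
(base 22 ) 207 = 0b1111001111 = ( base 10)975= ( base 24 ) 1GF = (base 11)807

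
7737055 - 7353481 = 383574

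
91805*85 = 7803425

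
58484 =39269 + 19215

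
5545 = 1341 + 4204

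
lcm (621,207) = 621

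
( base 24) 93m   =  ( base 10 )5278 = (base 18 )g54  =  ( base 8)12236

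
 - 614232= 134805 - 749037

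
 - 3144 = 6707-9851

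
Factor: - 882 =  - 2^1*3^2 * 7^2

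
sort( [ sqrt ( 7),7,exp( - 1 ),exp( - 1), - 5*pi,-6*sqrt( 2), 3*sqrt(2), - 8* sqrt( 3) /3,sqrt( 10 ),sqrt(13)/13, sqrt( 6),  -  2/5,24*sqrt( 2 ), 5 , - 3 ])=[ - 5*pi,-6 * sqrt(2 ), - 8*sqrt( 3) /3,  -  3, - 2/5, sqrt( 13 ) /13, exp( - 1), exp(  -  1), sqrt (6), sqrt( 7 ),  sqrt(10 ),3*sqrt(2),  5, 7, 24*sqrt( 2) ] 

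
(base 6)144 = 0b1000000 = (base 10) 64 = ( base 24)2g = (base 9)71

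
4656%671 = 630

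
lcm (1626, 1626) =1626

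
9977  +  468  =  10445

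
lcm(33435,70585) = 635265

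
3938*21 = 82698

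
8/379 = 8/379 = 0.02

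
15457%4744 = 1225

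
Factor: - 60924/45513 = -2^2*3^(- 1 )*13^( - 1)*389^( - 1)*5077^1 = - 20308/15171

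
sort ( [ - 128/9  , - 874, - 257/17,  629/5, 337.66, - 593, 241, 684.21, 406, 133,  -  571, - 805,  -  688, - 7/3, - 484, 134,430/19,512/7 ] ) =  [ - 874, - 805,-688,-593,-571, -484, - 257/17, - 128/9, - 7/3, 430/19, 512/7, 629/5,133, 134, 241,337.66,406  ,  684.21] 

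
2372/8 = 296 + 1/2 = 296.50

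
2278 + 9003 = 11281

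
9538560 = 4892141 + 4646419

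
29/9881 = 29/9881 = 0.00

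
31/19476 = 31/19476 = 0.00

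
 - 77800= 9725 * ( - 8 )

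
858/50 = 429/25=17.16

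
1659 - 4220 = - 2561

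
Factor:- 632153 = - 632153^1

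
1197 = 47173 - 45976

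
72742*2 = 145484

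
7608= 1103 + 6505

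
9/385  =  9/385= 0.02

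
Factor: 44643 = 3^1*23^1*647^1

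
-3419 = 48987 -52406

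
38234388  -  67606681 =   -  29372293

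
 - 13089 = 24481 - 37570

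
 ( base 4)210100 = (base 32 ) 28G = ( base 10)2320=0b100100010000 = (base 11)181A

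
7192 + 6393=13585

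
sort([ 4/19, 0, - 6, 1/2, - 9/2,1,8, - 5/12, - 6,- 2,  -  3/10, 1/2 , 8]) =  [ - 6, - 6, - 9/2,-2, - 5/12, - 3/10,0, 4/19, 1/2, 1/2 , 1, 8, 8]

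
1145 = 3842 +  - 2697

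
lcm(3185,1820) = 12740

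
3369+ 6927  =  10296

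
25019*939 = 23492841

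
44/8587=44/8587 = 0.01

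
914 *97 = 88658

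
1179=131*9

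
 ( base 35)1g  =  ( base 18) 2f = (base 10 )51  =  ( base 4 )303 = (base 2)110011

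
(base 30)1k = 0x32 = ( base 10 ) 50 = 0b110010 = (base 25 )20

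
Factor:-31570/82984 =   -  35/92  =  -2^( - 2 )*5^1*7^1*23^( - 1 ) 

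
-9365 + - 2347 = -11712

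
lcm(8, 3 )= 24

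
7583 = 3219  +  4364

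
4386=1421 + 2965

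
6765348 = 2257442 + 4507906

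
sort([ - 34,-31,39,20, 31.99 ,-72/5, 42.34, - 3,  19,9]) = [-34,-31, - 72/5, - 3,9, 19,20,31.99,39,42.34 ] 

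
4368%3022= 1346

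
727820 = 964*755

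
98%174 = 98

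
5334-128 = 5206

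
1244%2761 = 1244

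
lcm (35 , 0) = 0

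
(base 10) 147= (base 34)4b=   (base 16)93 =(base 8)223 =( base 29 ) 52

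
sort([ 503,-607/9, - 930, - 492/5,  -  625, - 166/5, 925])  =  [ - 930, - 625, - 492/5, - 607/9, - 166/5, 503,925 ]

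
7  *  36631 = 256417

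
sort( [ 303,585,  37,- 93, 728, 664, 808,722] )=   [-93, 37,303, 585,664,722, 728,808 ] 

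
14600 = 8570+6030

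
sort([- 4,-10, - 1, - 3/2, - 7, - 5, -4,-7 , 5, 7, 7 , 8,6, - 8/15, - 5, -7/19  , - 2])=[ - 10, -7, -7 , - 5,-5, - 4, - 4 , - 2  ,-3/2,-1, -8/15, - 7/19,  5, 6,7,7,8] 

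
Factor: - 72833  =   - 173^1*421^1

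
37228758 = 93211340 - 55982582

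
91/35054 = 91/35054 = 0.00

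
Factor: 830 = 2^1 * 5^1*83^1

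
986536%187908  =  46996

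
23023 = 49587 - 26564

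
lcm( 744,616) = 57288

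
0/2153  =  0 = 0.00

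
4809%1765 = 1279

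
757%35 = 22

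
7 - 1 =6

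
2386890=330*7233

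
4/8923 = 4/8923 =0.00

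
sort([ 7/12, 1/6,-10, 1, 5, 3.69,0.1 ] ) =[ - 10 , 0.1, 1/6, 7/12 , 1,  3.69, 5 ]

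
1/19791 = 1/19791= 0.00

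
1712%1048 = 664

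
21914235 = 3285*6671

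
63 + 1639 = 1702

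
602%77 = 63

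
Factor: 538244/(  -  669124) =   -  7^1*47^1*409^( - 1)=- 329/409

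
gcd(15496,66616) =8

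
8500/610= 13 + 57/61 =13.93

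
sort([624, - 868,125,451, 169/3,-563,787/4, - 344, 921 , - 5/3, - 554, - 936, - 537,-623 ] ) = [ - 936, - 868, - 623,-563 ,-554, - 537,  -  344,  -  5/3,169/3,125, 787/4  ,  451,624 , 921 ] 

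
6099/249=24 + 41/83 = 24.49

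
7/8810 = 7/8810=0.00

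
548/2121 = 548/2121 =0.26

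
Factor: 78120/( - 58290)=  - 2604/1943 = - 2^2*3^1*7^1*29^( - 1)*31^1*67^( -1)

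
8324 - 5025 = 3299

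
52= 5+47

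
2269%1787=482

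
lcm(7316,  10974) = 21948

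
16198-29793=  -13595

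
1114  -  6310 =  - 5196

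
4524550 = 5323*850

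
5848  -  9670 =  - 3822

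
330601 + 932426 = 1263027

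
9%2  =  1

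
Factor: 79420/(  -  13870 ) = - 2^1*11^1*19^1*73^( - 1) = - 418/73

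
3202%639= 7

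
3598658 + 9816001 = 13414659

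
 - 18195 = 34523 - 52718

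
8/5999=8/5999 = 0.00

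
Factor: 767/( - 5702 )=  -  2^(-1) * 13^1*59^1*2851^( - 1)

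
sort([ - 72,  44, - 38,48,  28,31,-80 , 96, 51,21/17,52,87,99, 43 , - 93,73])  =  [- 93,-80,  -  72,- 38,21/17,28,  31, 43,  44,48 , 51,  52,73,87,96  ,  99 ]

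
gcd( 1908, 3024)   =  36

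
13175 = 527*25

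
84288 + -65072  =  19216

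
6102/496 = 12 + 75/248 = 12.30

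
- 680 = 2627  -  3307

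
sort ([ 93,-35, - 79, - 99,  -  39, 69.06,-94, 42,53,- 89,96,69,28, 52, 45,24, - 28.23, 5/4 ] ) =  [ - 99 ,  -  94,  -  89, - 79, - 39, - 35, - 28.23,  5/4,24,28, 42,45, 52,53,69, 69.06, 93, 96 ]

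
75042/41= 1830+12/41 = 1830.29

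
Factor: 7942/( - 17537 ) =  - 418/923 = - 2^1*11^1*13^( - 1)*19^1 * 71^(-1 ) 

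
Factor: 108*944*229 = 2^6*3^3 * 59^1*229^1 = 23347008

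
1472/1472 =1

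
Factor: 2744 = 2^3*7^3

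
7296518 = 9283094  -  1986576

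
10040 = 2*5020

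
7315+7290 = 14605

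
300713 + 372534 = 673247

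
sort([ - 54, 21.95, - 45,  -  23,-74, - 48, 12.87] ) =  [-74, - 54, - 48, - 45,-23,  12.87,21.95] 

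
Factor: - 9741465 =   -  3^4*5^1*67^1*359^1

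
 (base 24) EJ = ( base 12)257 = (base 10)355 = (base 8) 543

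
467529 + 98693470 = 99160999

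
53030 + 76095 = 129125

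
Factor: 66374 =2^1 *7^1 *11^1*431^1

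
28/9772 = 1/349 = 0.00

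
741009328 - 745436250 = -4426922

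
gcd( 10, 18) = 2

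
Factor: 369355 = 5^1*7^1*61^1 * 173^1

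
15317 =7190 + 8127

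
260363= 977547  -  717184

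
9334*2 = 18668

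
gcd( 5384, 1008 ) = 8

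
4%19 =4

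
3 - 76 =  - 73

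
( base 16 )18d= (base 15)1b7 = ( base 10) 397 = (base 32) CD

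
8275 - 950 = 7325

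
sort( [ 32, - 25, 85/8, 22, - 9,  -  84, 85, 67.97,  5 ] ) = [ - 84, - 25, - 9, 5, 85/8,22, 32,67.97,85 ]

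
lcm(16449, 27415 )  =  82245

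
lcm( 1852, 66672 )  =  66672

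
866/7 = 866/7 = 123.71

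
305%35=25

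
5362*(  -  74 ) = - 396788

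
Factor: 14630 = 2^1*5^1*7^1*11^1 * 19^1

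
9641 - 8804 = 837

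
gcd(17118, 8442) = 18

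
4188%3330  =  858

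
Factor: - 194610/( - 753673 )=2^1 * 3^1*5^1 * 13^1*19^( - 1 ) * 499^1*39667^( - 1)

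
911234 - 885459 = 25775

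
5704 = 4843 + 861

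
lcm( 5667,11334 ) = 11334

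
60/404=15/101 = 0.15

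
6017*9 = 54153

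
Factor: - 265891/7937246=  - 2^( -1)*127^ ( - 1) *31249^(-1 )*265891^1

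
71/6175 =71/6175 = 0.01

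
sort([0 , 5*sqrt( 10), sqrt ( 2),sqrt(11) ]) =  [0, sqrt( 2),sqrt( 11 ),  5*sqrt(10)]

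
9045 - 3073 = 5972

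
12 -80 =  - 68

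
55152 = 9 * 6128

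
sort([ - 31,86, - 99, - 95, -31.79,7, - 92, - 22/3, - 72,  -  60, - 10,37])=[ - 99, - 95, - 92,-72, - 60, - 31.79 ,-31 , - 10, - 22/3, 7 , 37, 86]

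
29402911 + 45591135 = 74994046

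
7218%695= 268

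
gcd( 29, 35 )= 1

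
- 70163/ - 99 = 70163/99 = 708.72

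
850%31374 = 850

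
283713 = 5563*51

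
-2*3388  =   - 6776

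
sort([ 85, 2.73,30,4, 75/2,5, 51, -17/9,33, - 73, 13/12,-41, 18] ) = [-73, - 41, - 17/9, 13/12, 2.73, 4, 5, 18 , 30 , 33, 75/2,51,85 ] 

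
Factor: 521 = 521^1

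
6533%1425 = 833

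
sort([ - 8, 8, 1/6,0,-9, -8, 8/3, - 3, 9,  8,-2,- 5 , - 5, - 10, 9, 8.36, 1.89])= [-10, - 9,-8, - 8,  -  5, - 5, - 3,-2, 0,1/6, 1.89,8/3, 8,8, 8.36, 9, 9 ]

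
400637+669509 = 1070146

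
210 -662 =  - 452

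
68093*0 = 0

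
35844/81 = 442 + 14/27 =442.52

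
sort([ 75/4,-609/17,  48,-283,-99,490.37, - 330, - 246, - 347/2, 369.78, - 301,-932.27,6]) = [ - 932.27 , - 330,  -  301, - 283,-246,-347/2, - 99, - 609/17, 6, 75/4, 48,369.78,490.37 ] 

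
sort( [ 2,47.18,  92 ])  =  [ 2,47.18,92]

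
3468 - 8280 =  - 4812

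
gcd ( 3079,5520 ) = 1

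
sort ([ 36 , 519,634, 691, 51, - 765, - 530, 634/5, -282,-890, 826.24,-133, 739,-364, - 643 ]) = [ -890 ,  -  765,  -  643, - 530,-364,  -  282, - 133 , 36, 51 , 634/5, 519, 634,691, 739, 826.24 ]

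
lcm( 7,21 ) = 21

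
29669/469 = 63 + 122/469 = 63.26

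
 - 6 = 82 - 88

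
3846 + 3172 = 7018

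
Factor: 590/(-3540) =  - 2^( -1 )*3^( -1) = - 1/6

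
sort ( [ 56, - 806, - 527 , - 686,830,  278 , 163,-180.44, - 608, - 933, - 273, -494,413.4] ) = [- 933, - 806,-686,-608, - 527,- 494, - 273, - 180.44,  56,  163, 278, 413.4, 830 ]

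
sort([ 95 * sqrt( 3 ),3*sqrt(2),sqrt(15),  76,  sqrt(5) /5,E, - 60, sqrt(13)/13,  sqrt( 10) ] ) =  [ - 60  ,  sqrt( 13 ) /13,sqrt(5 ) /5, E,sqrt(10), sqrt( 15), 3*sqrt( 2), 76,95*sqrt( 3) ] 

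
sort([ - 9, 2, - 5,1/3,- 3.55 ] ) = [-9,-5, - 3.55,1/3,2]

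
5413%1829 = 1755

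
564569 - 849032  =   - 284463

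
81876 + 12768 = 94644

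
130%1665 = 130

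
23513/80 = 23513/80 = 293.91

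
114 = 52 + 62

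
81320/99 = 821 + 41/99 = 821.41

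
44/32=11/8 = 1.38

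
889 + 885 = 1774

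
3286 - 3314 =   -  28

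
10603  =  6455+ 4148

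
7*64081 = 448567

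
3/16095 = 1/5365 = 0.00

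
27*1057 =28539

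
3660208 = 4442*824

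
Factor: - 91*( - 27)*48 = 117936  =  2^4*3^4*7^1 * 13^1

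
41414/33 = 41414/33 = 1254.97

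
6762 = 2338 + 4424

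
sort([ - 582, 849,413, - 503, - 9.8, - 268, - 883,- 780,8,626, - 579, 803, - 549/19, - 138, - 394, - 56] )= [ - 883, - 780, - 582, - 579, - 503, - 394, - 268, - 138, - 56, - 549/19, - 9.8, 8,413,626,803,849] 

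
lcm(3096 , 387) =3096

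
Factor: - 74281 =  - 59^1*1259^1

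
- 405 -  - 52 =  - 353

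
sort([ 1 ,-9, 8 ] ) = [ - 9, 1,8]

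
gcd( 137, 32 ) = 1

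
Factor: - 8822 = -2^1*11^1*401^1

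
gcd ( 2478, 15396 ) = 6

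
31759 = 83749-51990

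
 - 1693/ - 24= 70 + 13/24 = 70.54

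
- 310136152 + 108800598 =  - 201335554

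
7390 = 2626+4764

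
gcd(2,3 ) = 1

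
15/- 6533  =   - 1 + 6518/6533  =  - 0.00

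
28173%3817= 1454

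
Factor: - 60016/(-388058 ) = 2^3 * 11^1*569^ ( - 1 ) = 88/569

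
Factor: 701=701^1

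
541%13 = 8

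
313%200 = 113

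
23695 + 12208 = 35903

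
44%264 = 44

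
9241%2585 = 1486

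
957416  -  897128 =60288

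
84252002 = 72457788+11794214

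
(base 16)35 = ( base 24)25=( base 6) 125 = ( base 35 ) 1I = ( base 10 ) 53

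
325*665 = 216125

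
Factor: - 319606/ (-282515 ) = 2^1*5^( - 1 )*7^1*37^1* 617^1*56503^( - 1)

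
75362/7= 10766 = 10766.00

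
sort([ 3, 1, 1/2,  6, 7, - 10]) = [  -  10,1/2 , 1, 3, 6,7 ]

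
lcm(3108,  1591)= 133644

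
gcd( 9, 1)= 1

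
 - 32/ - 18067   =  32/18067 = 0.00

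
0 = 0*68323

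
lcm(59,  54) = 3186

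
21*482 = 10122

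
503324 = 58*8678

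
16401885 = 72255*227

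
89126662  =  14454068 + 74672594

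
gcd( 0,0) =0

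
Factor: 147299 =147299^1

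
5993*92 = 551356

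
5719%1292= 551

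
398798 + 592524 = 991322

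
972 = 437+535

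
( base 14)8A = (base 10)122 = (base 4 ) 1322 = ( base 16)7a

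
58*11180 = 648440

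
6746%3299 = 148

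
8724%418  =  364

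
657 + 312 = 969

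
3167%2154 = 1013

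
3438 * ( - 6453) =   -  22185414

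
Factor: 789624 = 2^3*3^2*11^1 * 997^1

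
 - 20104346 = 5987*( - 3358)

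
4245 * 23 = 97635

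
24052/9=24052/9 = 2672.44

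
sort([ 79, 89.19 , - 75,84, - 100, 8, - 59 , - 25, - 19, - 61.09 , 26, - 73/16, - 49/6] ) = [ - 100, - 75, - 61.09, - 59, - 25,  -  19, - 49/6,-73/16,8, 26,79,  84, 89.19 ] 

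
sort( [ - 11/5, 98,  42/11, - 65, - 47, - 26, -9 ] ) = [ - 65, - 47, - 26, - 9 , - 11/5, 42/11, 98 ]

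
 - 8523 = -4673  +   - 3850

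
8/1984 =1/248 = 0.00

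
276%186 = 90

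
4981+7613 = 12594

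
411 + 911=1322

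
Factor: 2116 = 2^2*23^2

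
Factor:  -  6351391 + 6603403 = 2^2*3^1*21001^1= 252012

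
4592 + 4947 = 9539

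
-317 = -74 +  - 243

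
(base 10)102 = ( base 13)7b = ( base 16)66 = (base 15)6c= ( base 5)402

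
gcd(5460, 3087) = 21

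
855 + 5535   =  6390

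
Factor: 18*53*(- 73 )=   -  69642= -2^1*3^2*53^1*73^1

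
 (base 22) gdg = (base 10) 8046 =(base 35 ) 6JV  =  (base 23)F4J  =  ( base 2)1111101101110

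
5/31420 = 1/6284 = 0.00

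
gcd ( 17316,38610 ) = 234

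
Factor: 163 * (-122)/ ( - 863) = 2^1 * 61^1*163^1*863^( - 1)=19886/863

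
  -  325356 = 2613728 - 2939084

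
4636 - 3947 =689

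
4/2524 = 1/631 = 0.00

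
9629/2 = 4814 + 1/2 = 4814.50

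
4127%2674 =1453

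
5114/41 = 5114/41=124.73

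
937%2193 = 937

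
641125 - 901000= -259875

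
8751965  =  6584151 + 2167814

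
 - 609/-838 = 609/838 = 0.73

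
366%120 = 6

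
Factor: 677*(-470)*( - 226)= 2^2*5^1*47^1 * 113^1*677^1=71910940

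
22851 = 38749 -15898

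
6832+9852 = 16684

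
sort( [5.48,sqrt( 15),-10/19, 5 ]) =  [ - 10/19, sqrt( 15 ), 5,  5.48 ] 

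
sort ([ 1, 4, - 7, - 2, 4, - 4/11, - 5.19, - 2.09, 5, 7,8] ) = [-7, - 5.19,  -  2.09, - 2  , - 4/11,1, 4,  4,5, 7, 8]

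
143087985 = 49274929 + 93813056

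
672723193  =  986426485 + -313703292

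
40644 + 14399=55043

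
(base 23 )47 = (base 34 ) 2V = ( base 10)99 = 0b1100011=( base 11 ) 90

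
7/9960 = 7/9960 = 0.00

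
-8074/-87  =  92+70/87=92.80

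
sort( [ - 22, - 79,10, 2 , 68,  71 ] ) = [ - 79, - 22, 2 , 10, 68, 71] 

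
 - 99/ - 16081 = 99/16081 = 0.01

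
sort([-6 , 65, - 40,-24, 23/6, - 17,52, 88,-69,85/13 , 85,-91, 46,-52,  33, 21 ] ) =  [ -91, - 69,- 52, - 40,-24, - 17, - 6, 23/6, 85/13,21, 33, 46, 52,65, 85  ,  88]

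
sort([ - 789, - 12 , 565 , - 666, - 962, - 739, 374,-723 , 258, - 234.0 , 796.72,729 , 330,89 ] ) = [ - 962 , - 789, - 739,-723,- 666, -234.0, - 12 , 89,258, 330, 374,  565,729, 796.72] 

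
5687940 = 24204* 235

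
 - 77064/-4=19266/1=19266.00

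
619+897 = 1516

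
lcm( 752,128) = 6016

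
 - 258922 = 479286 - 738208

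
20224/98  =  10112/49=206.37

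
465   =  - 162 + 627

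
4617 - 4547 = 70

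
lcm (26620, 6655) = 26620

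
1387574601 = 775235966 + 612338635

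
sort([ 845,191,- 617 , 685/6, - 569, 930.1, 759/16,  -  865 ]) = [ - 865, - 617, - 569,759/16, 685/6,  191, 845, 930.1] 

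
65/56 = 1 + 9/56 = 1.16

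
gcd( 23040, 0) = 23040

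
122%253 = 122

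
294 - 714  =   - 420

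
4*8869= 35476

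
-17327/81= - 17327/81 = - 213.91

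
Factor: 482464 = 2^5 * 15077^1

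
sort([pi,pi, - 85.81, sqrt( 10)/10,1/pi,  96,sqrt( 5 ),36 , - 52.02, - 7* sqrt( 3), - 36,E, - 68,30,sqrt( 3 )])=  [ - 85.81, - 68, - 52.02, - 36,- 7*sqrt( 3),sqrt( 10 ) /10,1/pi, sqrt(3 ),sqrt(5 ) , E, pi, pi,30,36,96]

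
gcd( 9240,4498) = 2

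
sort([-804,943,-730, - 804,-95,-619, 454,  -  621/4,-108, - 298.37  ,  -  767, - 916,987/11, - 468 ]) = [ - 916,-804, -804 , - 767, -730,-619, - 468 ,-298.37,-621/4, - 108, - 95,987/11, 454, 943]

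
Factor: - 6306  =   -2^1 * 3^1*1051^1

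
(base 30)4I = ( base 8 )212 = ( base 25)5d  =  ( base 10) 138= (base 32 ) 4A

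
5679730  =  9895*574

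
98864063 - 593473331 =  - 494609268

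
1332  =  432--900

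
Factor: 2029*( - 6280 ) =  - 12742120  =  - 2^3 * 5^1*157^1 * 2029^1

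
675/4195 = 135/839 = 0.16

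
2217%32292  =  2217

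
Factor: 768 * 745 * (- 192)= - 109854720 = -  2^14 * 3^2*5^1*149^1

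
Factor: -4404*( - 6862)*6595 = 2^3 * 3^1*5^1*47^1*73^1*367^1*1319^1 = 199302535560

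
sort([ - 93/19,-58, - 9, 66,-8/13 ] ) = [- 58, - 9, - 93/19, - 8/13, 66] 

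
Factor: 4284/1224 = 2^( - 1) * 7^1 = 7/2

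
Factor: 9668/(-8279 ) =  - 2^2*17^( - 1 )*487^( - 1 )*2417^1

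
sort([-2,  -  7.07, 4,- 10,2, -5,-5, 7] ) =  [ -10,  -  7.07, - 5 , - 5, -2,2, 4, 7]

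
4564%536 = 276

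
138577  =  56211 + 82366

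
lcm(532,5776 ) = 40432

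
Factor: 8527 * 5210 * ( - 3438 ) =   -  2^2*3^2*5^1*191^1*521^1 * 8527^1 = -152735453460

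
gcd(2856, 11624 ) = 8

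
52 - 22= 30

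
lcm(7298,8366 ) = 343006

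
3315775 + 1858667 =5174442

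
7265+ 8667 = 15932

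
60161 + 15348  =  75509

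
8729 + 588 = 9317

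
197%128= 69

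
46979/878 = 53 + 445/878 = 53.51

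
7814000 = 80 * 97675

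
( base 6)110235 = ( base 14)34ab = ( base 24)FLN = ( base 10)9167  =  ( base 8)21717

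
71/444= 71/444= 0.16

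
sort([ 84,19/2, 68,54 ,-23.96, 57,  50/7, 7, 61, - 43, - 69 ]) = [-69, - 43,- 23.96,7,50/7,19/2, 54, 57,61,68,84] 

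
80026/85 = 80026/85 = 941.48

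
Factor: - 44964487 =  - 1619^1*27773^1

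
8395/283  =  29+188/283= 29.66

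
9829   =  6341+3488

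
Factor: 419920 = 2^4*5^1*29^1*181^1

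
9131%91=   31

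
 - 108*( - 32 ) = 3456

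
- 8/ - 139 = 8/139 = 0.06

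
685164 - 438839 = 246325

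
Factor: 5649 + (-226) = 5423 = 11^1 * 17^1*29^1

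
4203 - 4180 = 23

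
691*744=514104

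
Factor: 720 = 2^4*3^2*5^1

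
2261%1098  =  65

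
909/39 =303/13 = 23.31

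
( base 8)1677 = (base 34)s7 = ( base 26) 1AN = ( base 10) 959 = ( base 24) 1fn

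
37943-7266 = 30677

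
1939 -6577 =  - 4638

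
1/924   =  1/924= 0.00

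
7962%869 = 141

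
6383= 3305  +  3078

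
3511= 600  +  2911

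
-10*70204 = - 702040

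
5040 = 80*63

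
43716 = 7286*6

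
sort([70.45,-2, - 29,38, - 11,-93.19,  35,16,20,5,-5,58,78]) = [  -  93.19, -29,  -  11,  -  5, - 2, 5,16,20,35,38,58,  70.45,78]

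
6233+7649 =13882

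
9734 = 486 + 9248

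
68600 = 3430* 20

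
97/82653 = 97/82653 = 0.00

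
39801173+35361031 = 75162204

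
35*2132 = 74620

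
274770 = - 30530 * ( - 9) 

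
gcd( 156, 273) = 39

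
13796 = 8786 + 5010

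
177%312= 177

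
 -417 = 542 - 959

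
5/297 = 5/297 = 0.02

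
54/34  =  1 + 10/17 = 1.59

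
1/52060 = 1/52060=0.00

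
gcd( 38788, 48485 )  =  9697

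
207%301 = 207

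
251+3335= 3586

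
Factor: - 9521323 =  - 7^1 * 1360189^1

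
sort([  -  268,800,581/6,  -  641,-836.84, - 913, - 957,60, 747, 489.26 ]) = [ - 957, - 913, - 836.84,  -  641, -268 , 60, 581/6, 489.26, 747, 800] 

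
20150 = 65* 310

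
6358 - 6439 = -81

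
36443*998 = 36370114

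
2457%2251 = 206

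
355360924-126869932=228490992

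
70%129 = 70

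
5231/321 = 5231/321 =16.30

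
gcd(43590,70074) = 6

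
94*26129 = 2456126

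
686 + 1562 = 2248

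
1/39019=1/39019   =  0.00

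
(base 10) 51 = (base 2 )110011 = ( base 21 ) 29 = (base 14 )39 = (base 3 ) 1220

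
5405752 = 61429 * 88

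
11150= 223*50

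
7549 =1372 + 6177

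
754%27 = 25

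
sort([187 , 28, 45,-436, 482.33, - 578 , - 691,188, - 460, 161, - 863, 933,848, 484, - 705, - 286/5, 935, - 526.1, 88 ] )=[ - 863,  -  705, - 691, - 578, - 526.1, - 460, - 436, - 286/5, 28,45, 88,161, 187, 188, 482.33, 484, 848,933, 935] 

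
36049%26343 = 9706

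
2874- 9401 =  - 6527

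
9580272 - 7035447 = 2544825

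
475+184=659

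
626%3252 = 626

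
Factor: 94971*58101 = 5517910071  =  3^2*107^1*181^1*31657^1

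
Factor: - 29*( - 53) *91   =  7^1*13^1*29^1*53^1   =  139867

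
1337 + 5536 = 6873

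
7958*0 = 0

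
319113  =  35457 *9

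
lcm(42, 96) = 672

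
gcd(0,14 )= 14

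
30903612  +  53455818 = 84359430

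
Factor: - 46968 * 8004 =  - 375931872 = - 2^5 *3^2* 19^1*23^1 *29^1*103^1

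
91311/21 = 4348 + 1/7 = 4348.14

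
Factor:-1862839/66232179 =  - 3^ (- 2 ) * 11^1*13^( - 1 )*23^1*37^1*41^( - 1 )*199^1 * 13807^( - 1 )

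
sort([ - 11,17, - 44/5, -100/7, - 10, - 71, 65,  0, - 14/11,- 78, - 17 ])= [ - 78,  -  71,-17, - 100/7, - 11, - 10, - 44/5,-14/11,0,17,65 ] 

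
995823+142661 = 1138484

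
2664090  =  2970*897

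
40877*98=4005946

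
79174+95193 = 174367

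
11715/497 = 165/7 = 23.57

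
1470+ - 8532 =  - 7062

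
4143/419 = 9 + 372/419= 9.89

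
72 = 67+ 5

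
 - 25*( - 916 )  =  22900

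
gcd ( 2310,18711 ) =231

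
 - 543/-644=543/644 = 0.84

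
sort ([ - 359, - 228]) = [ - 359,-228 ]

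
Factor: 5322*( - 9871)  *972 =  -  2^3*3^6*887^1 * 9871^1=- 51062525064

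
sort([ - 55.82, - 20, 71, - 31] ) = [ - 55.82, - 31, - 20, 71]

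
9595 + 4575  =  14170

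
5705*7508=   42833140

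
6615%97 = 19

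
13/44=13/44 = 0.30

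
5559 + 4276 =9835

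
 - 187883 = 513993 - 701876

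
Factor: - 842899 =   -  127^1*6637^1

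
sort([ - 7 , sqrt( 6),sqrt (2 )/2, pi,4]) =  [ - 7, sqrt(2 ) /2,sqrt( 6), pi, 4]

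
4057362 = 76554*53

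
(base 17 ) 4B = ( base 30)2j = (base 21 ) 3G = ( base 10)79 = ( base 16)4f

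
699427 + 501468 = 1200895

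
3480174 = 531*6554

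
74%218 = 74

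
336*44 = 14784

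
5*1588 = 7940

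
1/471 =1/471 = 0.00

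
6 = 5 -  - 1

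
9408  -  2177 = 7231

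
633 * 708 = 448164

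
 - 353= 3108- 3461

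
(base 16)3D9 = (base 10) 985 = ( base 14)505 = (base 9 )1314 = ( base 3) 1100111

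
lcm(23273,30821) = 1140377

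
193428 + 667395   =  860823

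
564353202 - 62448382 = 501904820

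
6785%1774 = 1463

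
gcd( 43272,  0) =43272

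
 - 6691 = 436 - 7127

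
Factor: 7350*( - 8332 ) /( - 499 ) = 61240200/499 = 2^3*3^1*5^2*7^2*499^(-1 )*2083^1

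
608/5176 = 76/647 = 0.12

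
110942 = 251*442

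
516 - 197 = 319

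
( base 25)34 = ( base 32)2F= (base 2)1001111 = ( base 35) 29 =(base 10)79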